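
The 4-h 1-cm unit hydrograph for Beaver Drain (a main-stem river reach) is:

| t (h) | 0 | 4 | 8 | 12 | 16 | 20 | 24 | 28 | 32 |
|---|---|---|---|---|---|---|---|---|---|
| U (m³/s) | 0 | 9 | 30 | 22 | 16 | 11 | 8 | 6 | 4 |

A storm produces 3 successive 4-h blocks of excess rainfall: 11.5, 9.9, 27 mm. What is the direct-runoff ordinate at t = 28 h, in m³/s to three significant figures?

By discrete convolution, Q_j = Σ (P_i / 10 mm) · U_{j−i}.
At t = 28 h (j=7): Q = (11.5/10)·6 + (9.9/10)·8 + (27/10)·11 = 44.5 m³/s.

Q ≈ 44.5 m³/s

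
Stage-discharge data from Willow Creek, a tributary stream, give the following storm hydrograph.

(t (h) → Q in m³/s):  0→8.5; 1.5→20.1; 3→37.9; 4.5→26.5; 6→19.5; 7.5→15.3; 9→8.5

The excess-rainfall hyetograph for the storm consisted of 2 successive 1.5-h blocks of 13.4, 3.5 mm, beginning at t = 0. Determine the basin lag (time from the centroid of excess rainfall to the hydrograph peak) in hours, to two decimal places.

t_L ≈ 1.94 h

Centroid of excess rainfall: t_c = Σ P_i·t̄_i / ΣP_i = 1.0607 h (block centres at 0.75, 2.25 h).
Hydrograph peak occurs at t = 3 h, so basin lag t_L = 3 − 1.0607 = 1.94 h.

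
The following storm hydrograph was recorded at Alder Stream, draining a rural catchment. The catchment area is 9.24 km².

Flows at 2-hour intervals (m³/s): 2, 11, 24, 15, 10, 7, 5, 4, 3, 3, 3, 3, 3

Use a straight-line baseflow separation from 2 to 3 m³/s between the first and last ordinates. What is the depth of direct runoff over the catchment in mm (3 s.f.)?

d ≈ 47.1 mm

Direct runoff: 0.00, 8.92, 21.83, 12.75, 7.67, 4.58, 2.50, 1.42, 0.33, 0.25, 0.17, 0.08, 0.00 m³/s; ΣQ_DR = 60.50 m³/s.
V = ΣQ_DR · Δt = 60.50 × 7200 s = 4.356 × 10^5 m³.
Over A = 9.24 km², depth = V / A = 47.1 mm.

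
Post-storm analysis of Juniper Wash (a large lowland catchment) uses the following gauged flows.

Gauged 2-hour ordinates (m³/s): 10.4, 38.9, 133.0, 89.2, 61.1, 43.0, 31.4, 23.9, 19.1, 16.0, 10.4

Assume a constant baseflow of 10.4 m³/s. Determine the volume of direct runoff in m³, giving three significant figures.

V ≈ 2.61 × 10^6 m³

Direct-runoff ordinates (Q − Q_b): 0.0, 28.5, 122.6, 78.8, 50.7, 32.6, 21.0, 13.5, 8.7, 5.6, 0.0 m³/s.
ΣQ_DR = 362.0 m³/s.
With Δt = 2 h = 7200 s, V = ΣQ_DR · Δt = 362.0 × 7200 = 2.61 × 10^6 m³.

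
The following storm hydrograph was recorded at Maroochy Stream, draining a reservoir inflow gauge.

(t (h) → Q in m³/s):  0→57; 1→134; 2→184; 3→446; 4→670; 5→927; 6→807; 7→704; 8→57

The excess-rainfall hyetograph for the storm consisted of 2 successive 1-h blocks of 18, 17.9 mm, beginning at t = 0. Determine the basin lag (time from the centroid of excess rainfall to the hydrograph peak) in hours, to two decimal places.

t_L ≈ 4.00 h

Centroid of excess rainfall: t_c = Σ P_i·t̄_i / ΣP_i = 0.9986 h (block centres at 0.5, 1.5 h).
Hydrograph peak occurs at t = 5 h, so basin lag t_L = 5 − 0.9986 = 4.00 h.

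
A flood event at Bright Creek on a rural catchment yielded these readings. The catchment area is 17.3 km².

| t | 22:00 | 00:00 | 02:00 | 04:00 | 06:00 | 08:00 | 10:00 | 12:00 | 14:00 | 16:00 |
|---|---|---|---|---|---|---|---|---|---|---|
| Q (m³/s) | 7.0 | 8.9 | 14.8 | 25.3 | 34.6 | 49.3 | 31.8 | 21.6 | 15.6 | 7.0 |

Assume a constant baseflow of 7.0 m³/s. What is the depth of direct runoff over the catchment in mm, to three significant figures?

d ≈ 60.7 mm

Direct runoff: 0.0, 1.9, 7.8, 18.3, 27.6, 42.3, 24.8, 14.6, 8.6, 0.0 m³/s; ΣQ_DR = 145.9 m³/s.
V = ΣQ_DR · Δt = 145.9 × 7200 s = 1.050 × 10^6 m³.
Over A = 17.3 km², depth = V / A = 60.7 mm.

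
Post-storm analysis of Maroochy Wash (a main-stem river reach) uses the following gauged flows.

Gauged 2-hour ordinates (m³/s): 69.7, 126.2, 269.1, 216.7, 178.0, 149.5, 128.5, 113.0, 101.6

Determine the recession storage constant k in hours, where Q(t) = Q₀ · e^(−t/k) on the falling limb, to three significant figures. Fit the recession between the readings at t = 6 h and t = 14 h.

On the falling limb, Q drops from 216.7 to 113.0 m³/s between t = 6 h and t = 14 h (Δt = 8 h).
k = −Δt / ln(Q₂/Q₁) = −8 / ln(113.0/216.7) = 12.3 h.

k ≈ 12.3 h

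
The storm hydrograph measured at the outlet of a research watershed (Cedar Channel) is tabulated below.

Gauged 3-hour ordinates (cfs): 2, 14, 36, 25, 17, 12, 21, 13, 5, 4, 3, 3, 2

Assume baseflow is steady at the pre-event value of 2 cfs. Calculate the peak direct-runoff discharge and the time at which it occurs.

Subtracting baseflow gives direct-runoff ordinates: 0.0, 12.0, 34.0, 23.0, 15.0, 10.0, 19.0, 11.0, 3.0, 2.0, 1.0, 1.0, 0.0 cfs.
The maximum is 34.0 cfs, occurring at the reading for t = 6 h.

Q_p = 34.0 cfs at t = 6 h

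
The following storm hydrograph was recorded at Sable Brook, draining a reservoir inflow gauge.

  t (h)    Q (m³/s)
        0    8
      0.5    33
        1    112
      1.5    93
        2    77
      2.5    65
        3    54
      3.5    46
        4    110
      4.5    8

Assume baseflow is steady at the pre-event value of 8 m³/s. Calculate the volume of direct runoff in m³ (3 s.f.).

Direct-runoff ordinates (Q − Q_b): 0.0, 25.0, 104.0, 85.0, 69.0, 57.0, 46.0, 38.0, 102.0, 0.0 m³/s.
ΣQ_DR = 526.0 m³/s.
With Δt = 0.5 h = 1800 s, V = ΣQ_DR · Δt = 526.0 × 1800 = 9.47 × 10^5 m³.

V ≈ 9.47 × 10^5 m³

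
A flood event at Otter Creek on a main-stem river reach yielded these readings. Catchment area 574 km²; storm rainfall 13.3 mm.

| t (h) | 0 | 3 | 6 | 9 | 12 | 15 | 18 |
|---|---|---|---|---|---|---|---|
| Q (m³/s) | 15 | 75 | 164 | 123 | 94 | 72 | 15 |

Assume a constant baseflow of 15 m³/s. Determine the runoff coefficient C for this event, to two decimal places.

C ≈ 0.64

ΣQ_DR = 453.0 m³/s; V = ΣQ_DR·Δt = 4.892 × 10^6 m³.
Runoff depth d = V / A = 8.523 mm.
C = d / P = 8.523 / 13.3 = 0.64.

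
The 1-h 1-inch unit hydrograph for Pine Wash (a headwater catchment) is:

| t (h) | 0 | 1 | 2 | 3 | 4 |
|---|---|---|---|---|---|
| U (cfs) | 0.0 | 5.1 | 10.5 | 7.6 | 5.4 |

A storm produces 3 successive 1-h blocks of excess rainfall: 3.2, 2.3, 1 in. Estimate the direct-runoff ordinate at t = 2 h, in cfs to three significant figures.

By discrete convolution, Q_j = Σ (P_i / 1 in) · U_{j−i}.
At t = 2 h (j=2): Q = (3.2/1)·10.5 + (2.3/1)·5.1 + (1/1)·0.0 = 45.3 cfs.

Q ≈ 45.3 cfs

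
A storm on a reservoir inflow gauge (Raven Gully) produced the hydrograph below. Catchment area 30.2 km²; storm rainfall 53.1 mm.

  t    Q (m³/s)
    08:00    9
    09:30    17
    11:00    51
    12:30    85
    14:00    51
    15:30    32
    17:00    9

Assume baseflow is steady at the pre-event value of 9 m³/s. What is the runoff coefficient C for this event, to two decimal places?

C ≈ 0.64

ΣQ_DR = 191.0 m³/s; V = ΣQ_DR·Δt = 1.031 × 10^6 m³.
Runoff depth d = V / A = 34.15 mm.
C = d / P = 34.15 / 53.1 = 0.64.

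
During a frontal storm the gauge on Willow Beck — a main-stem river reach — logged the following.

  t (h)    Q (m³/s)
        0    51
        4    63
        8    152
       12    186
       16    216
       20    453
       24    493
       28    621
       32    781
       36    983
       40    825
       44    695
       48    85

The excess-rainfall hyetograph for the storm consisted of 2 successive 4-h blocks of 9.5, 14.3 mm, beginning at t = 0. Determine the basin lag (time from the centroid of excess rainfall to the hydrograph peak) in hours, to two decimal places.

Centroid of excess rainfall: t_c = Σ P_i·t̄_i / ΣP_i = 4.4034 h (block centres at 2, 6 h).
Hydrograph peak occurs at t = 36 h, so basin lag t_L = 36 − 4.4034 = 31.60 h.

t_L ≈ 31.60 h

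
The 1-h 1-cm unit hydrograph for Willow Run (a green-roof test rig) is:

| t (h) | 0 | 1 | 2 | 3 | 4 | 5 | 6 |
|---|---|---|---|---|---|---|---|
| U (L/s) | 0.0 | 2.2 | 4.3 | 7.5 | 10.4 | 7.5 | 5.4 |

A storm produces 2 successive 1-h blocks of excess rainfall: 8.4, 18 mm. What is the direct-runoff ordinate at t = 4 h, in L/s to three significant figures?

By discrete convolution, Q_j = Σ (P_i / 10 mm) · U_{j−i}.
At t = 4 h (j=4): Q = (8.4/10)·10.4 + (18/10)·7.5 = 22.2 L/s.

Q ≈ 22.2 L/s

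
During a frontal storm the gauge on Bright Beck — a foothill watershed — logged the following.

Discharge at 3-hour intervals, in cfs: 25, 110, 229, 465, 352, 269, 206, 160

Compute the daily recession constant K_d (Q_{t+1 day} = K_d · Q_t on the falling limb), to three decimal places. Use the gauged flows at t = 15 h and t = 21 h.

K_d ≈ 0.125

Between t = 15 h and t = 21 h the flow falls from 269 to 160 cfs over 2×3 h = 6 h.
Per-interval ratio K = (160/269)^(1/2) = 0.7712; K_d = K^(24/3) = 0.125.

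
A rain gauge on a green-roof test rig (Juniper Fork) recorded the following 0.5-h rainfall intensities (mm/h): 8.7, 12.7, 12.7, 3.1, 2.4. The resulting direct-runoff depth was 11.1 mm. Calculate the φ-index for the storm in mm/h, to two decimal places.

Only the 3 blocks with intensity above φ contribute runoff: 8.7, 12.7, 12.7 mm/h.
Σ(I−φ)·Δt = d  ⇒  (8.7+12.7+12.7 − 3φ)·0.5 = 11.1
φ = (34.10 − 11.1/0.5) / 3 = 3.97 mm/h.

φ ≈ 3.97 mm/h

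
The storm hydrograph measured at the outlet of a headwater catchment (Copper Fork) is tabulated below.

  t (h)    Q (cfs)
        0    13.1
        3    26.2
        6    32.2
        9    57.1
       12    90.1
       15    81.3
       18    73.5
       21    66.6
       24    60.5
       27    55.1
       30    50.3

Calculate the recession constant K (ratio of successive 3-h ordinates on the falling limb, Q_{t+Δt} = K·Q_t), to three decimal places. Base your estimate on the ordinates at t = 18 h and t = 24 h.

K ≈ 0.907

Using the recession-limb readings at t = 18 h and t = 24 h: Q falls from 73.5 to 60.5 cfs over 2 intervals.
K = (Q₂/Q₁)^(1/2) = (60.5/73.5)^(1/2) = 0.907.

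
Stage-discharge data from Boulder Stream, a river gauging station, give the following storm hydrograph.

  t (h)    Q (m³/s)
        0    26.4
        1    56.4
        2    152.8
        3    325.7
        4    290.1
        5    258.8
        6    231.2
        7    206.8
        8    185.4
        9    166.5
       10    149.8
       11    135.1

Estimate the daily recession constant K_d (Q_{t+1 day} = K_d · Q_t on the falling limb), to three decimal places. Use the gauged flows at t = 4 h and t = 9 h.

Between t = 4 h and t = 9 h the flow falls from 290.1 to 166.5 m³/s over 5×1 h = 5 h.
Per-interval ratio K = (166.5/290.1)^(1/5) = 0.8949; K_d = K^(24/1) = 0.070.

K_d ≈ 0.070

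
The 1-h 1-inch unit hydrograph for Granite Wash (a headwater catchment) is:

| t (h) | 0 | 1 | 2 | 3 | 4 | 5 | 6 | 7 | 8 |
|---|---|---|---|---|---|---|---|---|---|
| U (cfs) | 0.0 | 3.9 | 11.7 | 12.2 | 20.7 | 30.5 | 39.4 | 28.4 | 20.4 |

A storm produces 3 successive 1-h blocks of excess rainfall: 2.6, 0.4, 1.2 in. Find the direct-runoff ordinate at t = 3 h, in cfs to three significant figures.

Q ≈ 41.1 cfs

By discrete convolution, Q_j = Σ (P_i / 1 in) · U_{j−i}.
At t = 3 h (j=3): Q = (2.6/1)·12.2 + (0.4/1)·11.7 + (1.2/1)·3.9 = 41.1 cfs.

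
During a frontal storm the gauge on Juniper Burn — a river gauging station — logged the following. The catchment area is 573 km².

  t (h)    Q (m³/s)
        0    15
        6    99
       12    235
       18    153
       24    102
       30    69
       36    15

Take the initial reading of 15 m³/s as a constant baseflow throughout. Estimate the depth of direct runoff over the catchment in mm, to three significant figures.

d ≈ 22.0 mm

Direct runoff: 0.0, 84.0, 220.0, 138.0, 87.0, 54.0, 0.0 m³/s; ΣQ_DR = 583.0 m³/s.
V = ΣQ_DR · Δt = 583.0 × 21600 s = 1.259 × 10^7 m³.
Over A = 573 km², depth = V / A = 22.0 mm.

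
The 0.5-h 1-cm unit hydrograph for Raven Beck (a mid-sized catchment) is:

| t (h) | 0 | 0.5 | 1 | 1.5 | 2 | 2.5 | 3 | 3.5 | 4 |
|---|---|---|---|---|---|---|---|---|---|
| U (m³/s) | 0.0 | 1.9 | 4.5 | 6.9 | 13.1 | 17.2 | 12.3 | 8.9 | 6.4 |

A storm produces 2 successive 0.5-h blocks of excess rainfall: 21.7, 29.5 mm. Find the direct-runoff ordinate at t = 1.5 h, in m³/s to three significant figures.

Q ≈ 28.2 m³/s

By discrete convolution, Q_j = Σ (P_i / 10 mm) · U_{j−i}.
At t = 1.5 h (j=3): Q = (21.7/10)·6.9 + (29.5/10)·4.5 = 28.2 m³/s.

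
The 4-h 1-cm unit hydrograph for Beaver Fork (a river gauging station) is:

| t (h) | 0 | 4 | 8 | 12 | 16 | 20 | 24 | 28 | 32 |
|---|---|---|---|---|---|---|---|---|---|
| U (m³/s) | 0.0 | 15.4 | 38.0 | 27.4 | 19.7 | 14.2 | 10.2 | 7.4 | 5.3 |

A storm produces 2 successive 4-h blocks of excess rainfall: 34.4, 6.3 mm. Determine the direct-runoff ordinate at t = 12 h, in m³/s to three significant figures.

By discrete convolution, Q_j = Σ (P_i / 10 mm) · U_{j−i}.
At t = 12 h (j=3): Q = (34.4/10)·27.4 + (6.3/10)·38.0 = 118 m³/s.

Q ≈ 118 m³/s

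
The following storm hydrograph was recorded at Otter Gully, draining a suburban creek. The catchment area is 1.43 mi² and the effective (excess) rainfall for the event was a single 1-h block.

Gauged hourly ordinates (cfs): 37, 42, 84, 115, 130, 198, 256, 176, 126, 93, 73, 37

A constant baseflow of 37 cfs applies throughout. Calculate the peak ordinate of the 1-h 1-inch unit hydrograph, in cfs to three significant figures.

U_p ≈ 219 cfs

Direct runoff: 0.0, 5.0, 47.0, 78.0, 93.0, 161.0, 219.0, 139.0, 89.0, 56.0, 36.0, 0.0 cfs; ΣQ_DR = 923.0 cfs, peak = 219.0 cfs.
Runoff depth d = ΣQ_DR·Δt / A = 923.0 × 3600 / (1.43 mi²) = 1.000 in.
The 1-inch UH is the DRH scaled by (1 in)/d, so U_p = 219.0 × 1/1.000 = 219 cfs.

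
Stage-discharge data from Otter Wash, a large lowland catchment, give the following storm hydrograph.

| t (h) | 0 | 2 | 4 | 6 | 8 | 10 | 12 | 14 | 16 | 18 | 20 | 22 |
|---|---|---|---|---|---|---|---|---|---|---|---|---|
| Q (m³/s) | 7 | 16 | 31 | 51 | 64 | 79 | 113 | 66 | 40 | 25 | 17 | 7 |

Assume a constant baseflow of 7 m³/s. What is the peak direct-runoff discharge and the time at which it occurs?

Q_p = 106.0 m³/s at t = 12 h

Subtracting baseflow gives direct-runoff ordinates: 0.0, 9.0, 24.0, 44.0, 57.0, 72.0, 106.0, 59.0, 33.0, 18.0, 10.0, 0.0 m³/s.
The maximum is 106.0 m³/s, occurring at the reading for t = 12 h.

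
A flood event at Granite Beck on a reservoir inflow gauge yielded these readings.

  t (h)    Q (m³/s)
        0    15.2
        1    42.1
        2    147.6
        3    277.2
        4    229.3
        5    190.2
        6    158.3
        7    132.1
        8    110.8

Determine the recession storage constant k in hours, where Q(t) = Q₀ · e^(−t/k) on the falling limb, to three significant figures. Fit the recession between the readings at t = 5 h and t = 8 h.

On the falling limb, Q drops from 190.2 to 110.8 m³/s between t = 5 h and t = 8 h (Δt = 3 h).
k = −Δt / ln(Q₂/Q₁) = −3 / ln(110.8/190.2) = 5.55 h.

k ≈ 5.55 h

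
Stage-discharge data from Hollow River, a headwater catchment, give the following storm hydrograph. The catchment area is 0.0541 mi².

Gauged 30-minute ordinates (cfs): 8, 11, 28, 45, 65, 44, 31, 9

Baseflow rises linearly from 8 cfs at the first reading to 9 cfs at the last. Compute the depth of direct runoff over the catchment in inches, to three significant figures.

Direct runoff: 0.00, 2.86, 19.71, 36.57, 56.43, 35.29, 22.14, 0.00 cfs; ΣQ_DR = 173.0 cfs.
V = ΣQ_DR · Δt = 173.0 × 1800 s = 3.114 × 10^5 ft³.
Over A = 0.0541 mi², depth = V / A = 2.48 in.

d ≈ 2.48 in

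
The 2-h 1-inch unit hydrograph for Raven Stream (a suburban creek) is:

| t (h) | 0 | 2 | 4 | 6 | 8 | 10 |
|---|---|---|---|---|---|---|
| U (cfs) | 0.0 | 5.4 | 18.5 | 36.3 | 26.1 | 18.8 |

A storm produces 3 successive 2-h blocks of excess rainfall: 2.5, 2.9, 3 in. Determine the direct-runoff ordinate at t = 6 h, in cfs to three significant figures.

By discrete convolution, Q_j = Σ (P_i / 1 in) · U_{j−i}.
At t = 6 h (j=3): Q = (2.5/1)·36.3 + (2.9/1)·18.5 + (3/1)·5.4 = 161 cfs.

Q ≈ 161 cfs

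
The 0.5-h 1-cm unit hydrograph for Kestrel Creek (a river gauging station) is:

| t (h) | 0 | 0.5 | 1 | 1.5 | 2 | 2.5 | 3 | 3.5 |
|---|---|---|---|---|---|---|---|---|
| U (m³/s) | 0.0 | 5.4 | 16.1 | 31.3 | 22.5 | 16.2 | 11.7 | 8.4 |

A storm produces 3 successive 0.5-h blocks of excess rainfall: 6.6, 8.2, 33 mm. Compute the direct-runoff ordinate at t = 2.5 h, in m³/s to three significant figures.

By discrete convolution, Q_j = Σ (P_i / 10 mm) · U_{j−i}.
At t = 2.5 h (j=5): Q = (6.6/10)·16.2 + (8.2/10)·22.5 + (33/10)·31.3 = 132 m³/s.

Q ≈ 132 m³/s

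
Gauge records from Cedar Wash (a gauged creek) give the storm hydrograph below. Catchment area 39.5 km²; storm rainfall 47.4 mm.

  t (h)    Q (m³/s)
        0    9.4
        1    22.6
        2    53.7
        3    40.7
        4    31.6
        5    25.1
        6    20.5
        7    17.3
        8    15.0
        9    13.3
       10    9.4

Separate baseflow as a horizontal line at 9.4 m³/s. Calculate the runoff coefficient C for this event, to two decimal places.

C ≈ 0.30

ΣQ_DR = 155.2 m³/s; V = ΣQ_DR·Δt = 5.587 × 10^5 m³.
Runoff depth d = V / A = 14.14 mm.
C = d / P = 14.14 / 47.4 = 0.30.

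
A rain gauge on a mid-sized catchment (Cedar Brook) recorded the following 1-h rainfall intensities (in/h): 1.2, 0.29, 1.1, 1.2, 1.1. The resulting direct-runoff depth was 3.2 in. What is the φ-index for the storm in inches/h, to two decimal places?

Only the 4 blocks with intensity above φ contribute runoff: 1.2, 1.1, 1.2, 1.1 in/h.
Σ(I−φ)·Δt = d  ⇒  (1.2+1.1+1.2+1.1 − 4φ)·1 = 3.2
φ = (4.600 − 3.2/1) / 4 = 0.35 in/h.

φ ≈ 0.35 in/h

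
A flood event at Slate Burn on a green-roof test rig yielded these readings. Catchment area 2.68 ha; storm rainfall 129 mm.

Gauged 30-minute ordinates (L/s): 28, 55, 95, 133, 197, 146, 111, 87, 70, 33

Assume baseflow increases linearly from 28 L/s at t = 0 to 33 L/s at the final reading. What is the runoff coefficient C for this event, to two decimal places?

ΣQ_DR = 650.0 L/s; V = ΣQ_DR·Δt = 1.170 × 10^6 L.
Runoff depth d = V / A = 43.66 mm.
C = d / P = 43.66 / 129 = 0.34.

C ≈ 0.34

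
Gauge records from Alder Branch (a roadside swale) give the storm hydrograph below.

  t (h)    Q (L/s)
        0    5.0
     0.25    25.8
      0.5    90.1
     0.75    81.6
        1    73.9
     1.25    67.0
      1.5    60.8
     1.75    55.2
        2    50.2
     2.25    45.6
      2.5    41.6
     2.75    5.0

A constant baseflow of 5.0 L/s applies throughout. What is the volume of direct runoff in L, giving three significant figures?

Direct-runoff ordinates (Q − Q_b): 0.0, 20.8, 85.1, 76.6, 68.9, 62.0, 55.8, 50.2, 45.2, 40.6, 36.6, 0.0 L/s.
ΣQ_DR = 541.8 L/s.
With Δt = 0.25 h = 900 s, V = ΣQ_DR · Δt = 541.8 × 900 = 4.88 × 10^5 L.

V ≈ 4.88 × 10^5 L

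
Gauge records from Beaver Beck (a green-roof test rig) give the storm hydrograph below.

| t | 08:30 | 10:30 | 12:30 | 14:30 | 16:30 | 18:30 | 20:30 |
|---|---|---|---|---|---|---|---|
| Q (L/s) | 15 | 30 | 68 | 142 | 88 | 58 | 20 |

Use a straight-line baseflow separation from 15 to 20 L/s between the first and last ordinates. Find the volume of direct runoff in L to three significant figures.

Direct-runoff ordinates (Q − Q_b): 0.00, 14.17, 51.33, 124.50, 69.67, 38.83, 0.00 L/s.
ΣQ_DR = 298.5 L/s.
With Δt = 2 h = 7200 s, V = ΣQ_DR · Δt = 298.5 × 7200 = 2.15 × 10^6 L.

V ≈ 2.15 × 10^6 L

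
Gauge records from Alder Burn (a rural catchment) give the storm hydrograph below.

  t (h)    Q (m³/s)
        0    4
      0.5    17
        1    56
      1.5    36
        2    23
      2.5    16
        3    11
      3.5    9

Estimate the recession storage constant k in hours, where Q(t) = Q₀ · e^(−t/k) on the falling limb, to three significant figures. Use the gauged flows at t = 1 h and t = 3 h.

On the falling limb, Q drops from 56 to 11 m³/s between t = 1 h and t = 3 h (Δt = 2 h).
k = −Δt / ln(Q₂/Q₁) = −2 / ln(11/56) = 1.23 h.

k ≈ 1.23 h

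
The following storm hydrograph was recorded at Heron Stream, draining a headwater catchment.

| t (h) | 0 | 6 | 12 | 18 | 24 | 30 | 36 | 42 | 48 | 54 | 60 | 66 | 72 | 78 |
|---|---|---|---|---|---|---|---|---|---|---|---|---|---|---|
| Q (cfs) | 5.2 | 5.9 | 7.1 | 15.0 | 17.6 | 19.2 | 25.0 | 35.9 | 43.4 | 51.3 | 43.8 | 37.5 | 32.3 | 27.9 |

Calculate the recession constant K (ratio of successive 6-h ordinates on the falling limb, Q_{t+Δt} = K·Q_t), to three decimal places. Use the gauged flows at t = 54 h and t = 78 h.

Using the recession-limb readings at t = 54 h and t = 78 h: Q falls from 51.3 to 27.9 cfs over 4 intervals.
K = (Q₂/Q₁)^(1/4) = (27.9/51.3)^(1/4) = 0.859.

K ≈ 0.859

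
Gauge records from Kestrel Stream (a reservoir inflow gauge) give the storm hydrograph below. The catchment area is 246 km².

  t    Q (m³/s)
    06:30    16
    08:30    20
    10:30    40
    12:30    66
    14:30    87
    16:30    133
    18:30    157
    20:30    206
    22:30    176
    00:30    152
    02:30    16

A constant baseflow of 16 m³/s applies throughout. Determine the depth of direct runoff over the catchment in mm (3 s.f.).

d ≈ 26.1 mm

Direct runoff: 0.0, 4.0, 24.0, 50.0, 71.0, 117.0, 141.0, 190.0, 160.0, 136.0, 0.0 m³/s; ΣQ_DR = 893.0 m³/s.
V = ΣQ_DR · Δt = 893.0 × 7200 s = 6.430 × 10^6 m³.
Over A = 246 km², depth = V / A = 26.1 mm.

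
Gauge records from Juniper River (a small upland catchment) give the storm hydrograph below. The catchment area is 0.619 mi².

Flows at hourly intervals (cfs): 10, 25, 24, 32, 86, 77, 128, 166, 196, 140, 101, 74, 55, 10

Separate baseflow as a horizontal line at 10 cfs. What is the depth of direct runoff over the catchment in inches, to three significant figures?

d ≈ 2.46 in

Direct runoff: 0.0, 15.0, 14.0, 22.0, 76.0, 67.0, 118.0, 156.0, 186.0, 130.0, 91.0, 64.0, 45.0, 0.0 cfs; ΣQ_DR = 984.0 cfs.
V = ΣQ_DR · Δt = 984.0 × 3600 s = 3.542 × 10^6 ft³.
Over A = 0.619 mi², depth = V / A = 2.46 in.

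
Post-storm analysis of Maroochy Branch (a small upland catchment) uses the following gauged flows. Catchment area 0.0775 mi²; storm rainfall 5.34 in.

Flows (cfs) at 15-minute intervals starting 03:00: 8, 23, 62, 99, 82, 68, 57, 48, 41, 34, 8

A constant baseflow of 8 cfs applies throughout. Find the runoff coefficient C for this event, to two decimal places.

C ≈ 0.41

ΣQ_DR = 442.0 cfs; V = ΣQ_DR·Δt = 3.978 × 10^5 ft³.
Runoff depth d = V / A = 2.209 in.
C = d / P = 2.209 / 5.34 = 0.41.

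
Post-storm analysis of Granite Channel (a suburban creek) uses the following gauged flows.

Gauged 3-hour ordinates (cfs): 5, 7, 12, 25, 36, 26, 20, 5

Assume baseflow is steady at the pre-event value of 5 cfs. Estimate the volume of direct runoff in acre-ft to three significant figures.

V ≈ 23.8 acre-ft

Direct-runoff ordinates (Q − Q_b): 0.0, 2.0, 7.0, 20.0, 31.0, 21.0, 15.0, 0.0 cfs.
ΣQ_DR = 96.00 cfs.
With Δt = 3 h = 10800 s, V = ΣQ_DR · Δt = 96.00 × 10800 = 1.04 × 10^6 ft³ = 23.8 acre-ft.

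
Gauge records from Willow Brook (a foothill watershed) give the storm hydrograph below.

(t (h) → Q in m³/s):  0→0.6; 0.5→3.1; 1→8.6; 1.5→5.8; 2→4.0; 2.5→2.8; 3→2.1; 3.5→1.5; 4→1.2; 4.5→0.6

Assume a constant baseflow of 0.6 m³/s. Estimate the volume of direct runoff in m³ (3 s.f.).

Direct-runoff ordinates (Q − Q_b): 0.0, 2.5, 8.0, 5.2, 3.4, 2.2, 1.5, 0.9, 0.6, 0.0 m³/s.
ΣQ_DR = 24.30 m³/s.
With Δt = 0.5 h = 1800 s, V = ΣQ_DR · Δt = 24.30 × 1800 = 43700 m³.

V ≈ 43700 m³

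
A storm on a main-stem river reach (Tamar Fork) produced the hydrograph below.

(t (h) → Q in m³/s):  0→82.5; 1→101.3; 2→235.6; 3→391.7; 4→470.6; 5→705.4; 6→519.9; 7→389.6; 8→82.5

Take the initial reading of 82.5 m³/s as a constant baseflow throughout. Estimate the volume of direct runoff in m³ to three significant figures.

V ≈ 8.05 × 10^6 m³

Direct-runoff ordinates (Q − Q_b): 0.0, 18.8, 153.1, 309.2, 388.1, 622.9, 437.4, 307.1, 0.0 m³/s.
ΣQ_DR = 2237 m³/s.
With Δt = 1 h = 3600 s, V = ΣQ_DR · Δt = 2237 × 3600 = 8.05 × 10^6 m³.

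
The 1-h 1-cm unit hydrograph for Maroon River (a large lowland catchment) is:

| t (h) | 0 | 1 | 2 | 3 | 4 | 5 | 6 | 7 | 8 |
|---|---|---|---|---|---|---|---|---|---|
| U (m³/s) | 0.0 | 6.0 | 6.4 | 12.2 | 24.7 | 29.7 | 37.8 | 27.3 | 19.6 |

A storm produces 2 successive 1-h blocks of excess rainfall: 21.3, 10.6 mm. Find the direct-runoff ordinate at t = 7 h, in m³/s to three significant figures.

By discrete convolution, Q_j = Σ (P_i / 10 mm) · U_{j−i}.
At t = 7 h (j=7): Q = (21.3/10)·27.3 + (10.6/10)·37.8 = 98.2 m³/s.

Q ≈ 98.2 m³/s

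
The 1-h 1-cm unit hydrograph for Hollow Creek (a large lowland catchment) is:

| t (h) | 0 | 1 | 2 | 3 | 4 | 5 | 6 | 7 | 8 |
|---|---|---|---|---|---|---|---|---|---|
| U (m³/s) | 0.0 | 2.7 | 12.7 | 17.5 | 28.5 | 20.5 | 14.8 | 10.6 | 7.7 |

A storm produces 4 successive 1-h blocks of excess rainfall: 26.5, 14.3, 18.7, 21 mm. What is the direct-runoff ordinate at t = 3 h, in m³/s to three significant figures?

Q ≈ 69.6 m³/s

By discrete convolution, Q_j = Σ (P_i / 10 mm) · U_{j−i}.
At t = 3 h (j=3): Q = (26.5/10)·17.5 + (14.3/10)·12.7 + (18.7/10)·2.7 + (21/10)·0.0 = 69.6 m³/s.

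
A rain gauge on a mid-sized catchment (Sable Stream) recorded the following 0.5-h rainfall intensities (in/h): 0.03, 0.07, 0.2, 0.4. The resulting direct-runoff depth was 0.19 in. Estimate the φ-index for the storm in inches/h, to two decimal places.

φ ≈ 0.11 in/h

Only the 2 blocks with intensity above φ contribute runoff: 0.2, 0.4 in/h.
Σ(I−φ)·Δt = d  ⇒  (0.2+0.4 − 2φ)·0.5 = 0.19
φ = (0.6000 − 0.19/0.5) / 2 = 0.11 in/h.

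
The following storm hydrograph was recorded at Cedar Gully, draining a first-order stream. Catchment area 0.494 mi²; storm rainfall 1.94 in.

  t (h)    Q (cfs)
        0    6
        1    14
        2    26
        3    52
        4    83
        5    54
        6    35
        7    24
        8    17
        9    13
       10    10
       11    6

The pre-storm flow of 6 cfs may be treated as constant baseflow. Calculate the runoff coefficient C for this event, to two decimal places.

C ≈ 0.43

ΣQ_DR = 268.0 cfs; V = ΣQ_DR·Δt = 9.648 × 10^5 ft³.
Runoff depth d = V / A = 0.8407 in.
C = d / P = 0.8407 / 1.94 = 0.43.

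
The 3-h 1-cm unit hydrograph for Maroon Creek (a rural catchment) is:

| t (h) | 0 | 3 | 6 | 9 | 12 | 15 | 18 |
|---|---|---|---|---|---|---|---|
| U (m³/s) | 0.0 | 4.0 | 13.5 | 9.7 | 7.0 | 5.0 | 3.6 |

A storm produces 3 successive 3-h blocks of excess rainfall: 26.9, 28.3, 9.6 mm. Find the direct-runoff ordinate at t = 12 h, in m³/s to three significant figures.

Q ≈ 59.2 m³/s

By discrete convolution, Q_j = Σ (P_i / 10 mm) · U_{j−i}.
At t = 12 h (j=4): Q = (26.9/10)·7.0 + (28.3/10)·9.7 + (9.6/10)·13.5 = 59.2 m³/s.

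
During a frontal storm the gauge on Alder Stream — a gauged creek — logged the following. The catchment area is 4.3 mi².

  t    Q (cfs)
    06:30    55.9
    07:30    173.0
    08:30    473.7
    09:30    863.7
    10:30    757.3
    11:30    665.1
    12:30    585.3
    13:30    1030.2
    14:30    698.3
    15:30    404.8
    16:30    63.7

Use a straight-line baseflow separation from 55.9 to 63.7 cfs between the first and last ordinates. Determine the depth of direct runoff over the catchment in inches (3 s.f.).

d ≈ 1.84 in

Direct runoff: 0.00, 116.32, 416.24, 805.46, 698.28, 605.30, 524.72, 968.84, 636.16, 341.88, 0.00 cfs; ΣQ_DR = 5113 cfs.
V = ΣQ_DR · Δt = 5113 × 3600 s = 1.841 × 10^7 ft³.
Over A = 4.3 mi², depth = V / A = 1.84 in.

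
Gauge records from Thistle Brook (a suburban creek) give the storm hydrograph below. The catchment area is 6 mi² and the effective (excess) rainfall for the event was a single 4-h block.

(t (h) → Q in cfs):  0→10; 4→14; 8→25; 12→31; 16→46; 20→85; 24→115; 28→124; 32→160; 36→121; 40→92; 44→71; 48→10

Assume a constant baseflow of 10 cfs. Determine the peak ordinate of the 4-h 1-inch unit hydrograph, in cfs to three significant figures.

U_p ≈ 188 cfs

Direct runoff: 0.0, 4.0, 15.0, 21.0, 36.0, 75.0, 105.0, 114.0, 150.0, 111.0, 82.0, 61.0, 0.0 cfs; ΣQ_DR = 774.0 cfs, peak = 150.0 cfs.
Runoff depth d = ΣQ_DR·Δt / A = 774.0 × 14400 / (6 mi²) = 0.7996 in.
The 1-inch UH is the DRH scaled by (1 in)/d, so U_p = 150.0 × 1/0.7996 = 188 cfs.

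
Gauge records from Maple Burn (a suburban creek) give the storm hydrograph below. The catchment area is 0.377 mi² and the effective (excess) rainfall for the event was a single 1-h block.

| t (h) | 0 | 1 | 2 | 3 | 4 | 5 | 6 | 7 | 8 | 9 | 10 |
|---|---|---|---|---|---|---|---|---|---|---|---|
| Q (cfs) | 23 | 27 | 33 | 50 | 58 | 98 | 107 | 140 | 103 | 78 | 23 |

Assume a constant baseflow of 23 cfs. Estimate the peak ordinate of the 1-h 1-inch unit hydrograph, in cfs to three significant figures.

Direct runoff: 0.0, 4.0, 10.0, 27.0, 35.0, 75.0, 84.0, 117.0, 80.0, 55.0, 0.0 cfs; ΣQ_DR = 487.0 cfs, peak = 117.0 cfs.
Runoff depth d = ΣQ_DR·Δt / A = 487.0 × 3600 / (0.377 mi²) = 2.002 in.
The 1-inch UH is the DRH scaled by (1 in)/d, so U_p = 117.0 × 1/2.002 = 58.4 cfs.

U_p ≈ 58.4 cfs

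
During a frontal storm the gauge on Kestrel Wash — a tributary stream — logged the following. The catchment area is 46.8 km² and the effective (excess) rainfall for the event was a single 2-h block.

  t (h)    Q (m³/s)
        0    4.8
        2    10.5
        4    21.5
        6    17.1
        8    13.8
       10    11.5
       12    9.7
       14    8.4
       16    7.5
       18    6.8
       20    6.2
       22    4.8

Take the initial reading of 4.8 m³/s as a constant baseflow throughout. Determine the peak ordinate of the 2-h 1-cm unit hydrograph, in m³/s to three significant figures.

U_p ≈ 16.7 m³/s

Direct runoff: 0.0, 5.7, 16.7, 12.3, 9.0, 6.7, 4.9, 3.6, 2.7, 2.0, 1.4, 0.0 m³/s; ΣQ_DR = 65.00 m³/s, peak = 16.7 m³/s.
Runoff depth d = ΣQ_DR·Δt / A = 65.00 × 7200 / (46.8 km²) = 10.00 mm.
The 1-cm UH is the DRH scaled by (10 mm)/d, so U_p = 16.7 × 10/10.00 = 16.7 m³/s.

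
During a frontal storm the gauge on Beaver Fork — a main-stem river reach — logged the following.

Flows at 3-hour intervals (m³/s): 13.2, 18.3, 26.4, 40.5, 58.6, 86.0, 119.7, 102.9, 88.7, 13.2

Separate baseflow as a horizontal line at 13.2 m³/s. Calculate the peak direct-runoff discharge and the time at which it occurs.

Subtracting baseflow gives direct-runoff ordinates: 0.0, 5.1, 13.2, 27.3, 45.4, 72.8, 106.5, 89.7, 75.5, 0.0 m³/s.
The maximum is 106.5 m³/s, occurring at the reading for t = 18 h.

Q_p = 106.5 m³/s at t = 18 h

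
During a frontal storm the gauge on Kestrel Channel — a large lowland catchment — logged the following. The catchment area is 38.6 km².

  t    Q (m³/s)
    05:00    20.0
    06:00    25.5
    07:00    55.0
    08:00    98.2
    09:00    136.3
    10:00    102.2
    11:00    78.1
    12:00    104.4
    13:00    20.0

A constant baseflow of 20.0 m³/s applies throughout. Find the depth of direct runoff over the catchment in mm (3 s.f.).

Direct runoff: 0.0, 5.5, 35.0, 78.2, 116.3, 82.2, 58.1, 84.4, 0.0 m³/s; ΣQ_DR = 459.7 m³/s.
V = ΣQ_DR · Δt = 459.7 × 3600 s = 1.655 × 10^6 m³.
Over A = 38.6 km², depth = V / A = 42.9 mm.

d ≈ 42.9 mm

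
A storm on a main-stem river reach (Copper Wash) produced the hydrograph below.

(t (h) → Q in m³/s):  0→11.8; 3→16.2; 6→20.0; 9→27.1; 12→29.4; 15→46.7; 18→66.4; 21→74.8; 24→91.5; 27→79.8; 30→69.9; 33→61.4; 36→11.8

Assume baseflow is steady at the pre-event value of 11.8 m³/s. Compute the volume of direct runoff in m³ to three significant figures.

V ≈ 4.90 × 10^6 m³

Direct-runoff ordinates (Q − Q_b): 0.0, 4.4, 8.2, 15.3, 17.6, 34.9, 54.6, 63.0, 79.7, 68.0, 58.1, 49.6, 0.0 m³/s.
ΣQ_DR = 453.4 m³/s.
With Δt = 3 h = 10800 s, V = ΣQ_DR · Δt = 453.4 × 10800 = 4.90 × 10^6 m³.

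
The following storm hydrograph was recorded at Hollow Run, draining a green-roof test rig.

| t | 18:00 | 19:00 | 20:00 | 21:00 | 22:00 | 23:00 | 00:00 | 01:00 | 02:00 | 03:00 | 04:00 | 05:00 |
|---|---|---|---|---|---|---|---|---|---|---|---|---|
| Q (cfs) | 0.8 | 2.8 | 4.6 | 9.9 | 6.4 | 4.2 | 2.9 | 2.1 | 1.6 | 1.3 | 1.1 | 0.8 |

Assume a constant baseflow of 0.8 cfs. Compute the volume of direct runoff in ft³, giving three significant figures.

Direct-runoff ordinates (Q − Q_b): 0.0, 2.0, 3.8, 9.1, 5.6, 3.4, 2.1, 1.3, 0.8, 0.5, 0.3, 0.0 cfs.
ΣQ_DR = 28.90 cfs.
With Δt = 1 h = 3600 s, V = ΣQ_DR · Δt = 28.90 × 3600 = 1.04 × 10^5 ft³.

V ≈ 1.04 × 10^5 ft³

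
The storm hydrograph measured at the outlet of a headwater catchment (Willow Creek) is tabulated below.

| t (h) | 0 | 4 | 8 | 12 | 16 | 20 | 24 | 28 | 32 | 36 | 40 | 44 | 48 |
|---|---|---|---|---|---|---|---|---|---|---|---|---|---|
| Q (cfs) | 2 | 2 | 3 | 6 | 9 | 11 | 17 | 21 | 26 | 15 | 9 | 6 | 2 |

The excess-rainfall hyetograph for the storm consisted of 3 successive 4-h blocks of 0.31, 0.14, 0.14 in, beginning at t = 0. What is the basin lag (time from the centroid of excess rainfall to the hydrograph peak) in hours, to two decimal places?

t_L ≈ 27.15 h

Centroid of excess rainfall: t_c = Σ P_i·t̄_i / ΣP_i = 4.8475 h (block centres at 2, 6, 10 h).
Hydrograph peak occurs at t = 32 h, so basin lag t_L = 32 − 4.8475 = 27.15 h.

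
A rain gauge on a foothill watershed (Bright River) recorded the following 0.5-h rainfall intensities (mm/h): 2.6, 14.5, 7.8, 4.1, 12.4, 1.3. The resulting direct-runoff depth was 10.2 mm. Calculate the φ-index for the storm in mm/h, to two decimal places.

Only the 3 blocks with intensity above φ contribute runoff: 14.5, 7.8, 12.4 mm/h.
Σ(I−φ)·Δt = d  ⇒  (14.5+7.8+12.4 − 3φ)·0.5 = 10.2
φ = (34.70 − 10.2/0.5) / 3 = 4.77 mm/h.

φ ≈ 4.77 mm/h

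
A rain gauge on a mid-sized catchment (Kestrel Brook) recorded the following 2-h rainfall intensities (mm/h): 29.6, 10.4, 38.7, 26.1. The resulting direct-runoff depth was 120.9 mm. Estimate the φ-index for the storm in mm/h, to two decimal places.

Only the 3 blocks with intensity above φ contribute runoff: 29.6, 38.7, 26.1 mm/h.
Σ(I−φ)·Δt = d  ⇒  (29.6+38.7+26.1 − 3φ)·2 = 120.9
φ = (94.40 − 120.9/2) / 3 = 11.32 mm/h.

φ ≈ 11.32 mm/h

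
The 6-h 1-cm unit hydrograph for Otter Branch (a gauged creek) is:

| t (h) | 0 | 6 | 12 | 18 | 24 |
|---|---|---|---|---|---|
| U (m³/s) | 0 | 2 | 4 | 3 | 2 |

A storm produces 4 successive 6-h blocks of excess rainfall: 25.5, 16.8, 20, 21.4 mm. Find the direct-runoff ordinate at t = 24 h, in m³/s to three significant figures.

By discrete convolution, Q_j = Σ (P_i / 10 mm) · U_{j−i}.
At t = 24 h (j=4): Q = (25.5/10)·2 + (16.8/10)·3 + (20/10)·4 + (21.4/10)·2 = 22.4 m³/s.

Q ≈ 22.4 m³/s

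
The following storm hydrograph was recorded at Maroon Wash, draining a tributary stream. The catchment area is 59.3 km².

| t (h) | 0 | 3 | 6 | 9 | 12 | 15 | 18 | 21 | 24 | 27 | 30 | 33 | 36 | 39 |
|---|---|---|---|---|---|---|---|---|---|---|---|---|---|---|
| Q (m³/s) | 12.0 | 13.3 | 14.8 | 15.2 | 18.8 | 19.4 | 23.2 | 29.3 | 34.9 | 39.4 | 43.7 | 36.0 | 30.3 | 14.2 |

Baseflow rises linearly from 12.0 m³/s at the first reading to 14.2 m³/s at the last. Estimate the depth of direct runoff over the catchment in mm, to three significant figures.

Direct runoff: 0.00, 1.13, 2.46, 2.69, 6.12, 6.55, 10.18, 16.12, 21.55, 25.88, 30.01, 22.14, 16.27, 0.00 m³/s; ΣQ_DR = 161.1 m³/s.
V = ΣQ_DR · Δt = 161.1 × 10800 s = 1.740 × 10^6 m³.
Over A = 59.3 km², depth = V / A = 29.3 mm.

d ≈ 29.3 mm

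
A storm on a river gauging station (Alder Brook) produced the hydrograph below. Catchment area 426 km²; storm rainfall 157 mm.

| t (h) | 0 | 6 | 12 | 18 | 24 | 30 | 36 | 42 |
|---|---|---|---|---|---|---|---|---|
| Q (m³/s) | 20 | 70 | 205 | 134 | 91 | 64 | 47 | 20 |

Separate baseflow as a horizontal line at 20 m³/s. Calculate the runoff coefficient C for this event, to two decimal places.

C ≈ 0.16

ΣQ_DR = 491.0 m³/s; V = ΣQ_DR·Δt = 1.061 × 10^7 m³.
Runoff depth d = V / A = 24.90 mm.
C = d / P = 24.90 / 157 = 0.16.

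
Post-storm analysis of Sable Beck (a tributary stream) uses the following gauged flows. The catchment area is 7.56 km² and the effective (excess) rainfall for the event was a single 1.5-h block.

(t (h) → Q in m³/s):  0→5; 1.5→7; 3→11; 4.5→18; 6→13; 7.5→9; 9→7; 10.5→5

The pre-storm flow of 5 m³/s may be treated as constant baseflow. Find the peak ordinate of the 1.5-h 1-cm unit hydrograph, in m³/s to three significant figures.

Direct runoff: 0.0, 2.0, 6.0, 13.0, 8.0, 4.0, 2.0, 0.0 m³/s; ΣQ_DR = 35.00 m³/s, peak = 13.0 m³/s.
Runoff depth d = ΣQ_DR·Δt / A = 35.00 × 5400 / (7.56 km²) = 25.00 mm.
The 1-cm UH is the DRH scaled by (10 mm)/d, so U_p = 13.0 × 10/25.00 = 5.20 m³/s.

U_p ≈ 5.20 m³/s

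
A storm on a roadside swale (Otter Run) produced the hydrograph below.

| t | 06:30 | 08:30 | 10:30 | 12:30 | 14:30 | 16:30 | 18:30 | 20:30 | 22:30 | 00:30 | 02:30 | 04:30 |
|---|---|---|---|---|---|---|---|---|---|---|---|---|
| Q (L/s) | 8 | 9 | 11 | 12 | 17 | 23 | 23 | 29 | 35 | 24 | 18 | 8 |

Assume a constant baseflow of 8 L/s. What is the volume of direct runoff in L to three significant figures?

Direct-runoff ordinates (Q − Q_b): 0.0, 1.0, 3.0, 4.0, 9.0, 15.0, 15.0, 21.0, 27.0, 16.0, 10.0, 0.0 L/s.
ΣQ_DR = 121.0 L/s.
With Δt = 2 h = 7200 s, V = ΣQ_DR · Δt = 121.0 × 7200 = 8.71 × 10^5 L.

V ≈ 8.71 × 10^5 L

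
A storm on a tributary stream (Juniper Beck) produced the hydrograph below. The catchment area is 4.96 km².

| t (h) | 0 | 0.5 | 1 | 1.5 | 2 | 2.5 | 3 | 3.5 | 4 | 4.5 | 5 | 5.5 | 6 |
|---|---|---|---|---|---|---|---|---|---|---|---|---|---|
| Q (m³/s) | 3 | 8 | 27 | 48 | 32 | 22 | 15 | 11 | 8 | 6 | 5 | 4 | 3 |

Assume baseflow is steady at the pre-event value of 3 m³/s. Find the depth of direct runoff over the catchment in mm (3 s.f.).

d ≈ 55.5 mm

Direct runoff: 0.0, 5.0, 24.0, 45.0, 29.0, 19.0, 12.0, 8.0, 5.0, 3.0, 2.0, 1.0, 0.0 m³/s; ΣQ_DR = 153.0 m³/s.
V = ΣQ_DR · Δt = 153.0 × 1800 s = 2.754 × 10^5 m³.
Over A = 4.96 km², depth = V / A = 55.5 mm.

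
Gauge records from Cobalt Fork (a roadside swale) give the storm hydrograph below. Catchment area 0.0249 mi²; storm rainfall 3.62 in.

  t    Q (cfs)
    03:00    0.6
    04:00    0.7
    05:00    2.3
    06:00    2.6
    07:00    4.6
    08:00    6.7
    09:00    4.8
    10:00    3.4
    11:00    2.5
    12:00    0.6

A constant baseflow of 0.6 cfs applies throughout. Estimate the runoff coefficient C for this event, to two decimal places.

C ≈ 0.39

ΣQ_DR = 22.80 cfs; V = ΣQ_DR·Δt = 82080 ft³.
Runoff depth d = V / A = 1.419 in.
C = d / P = 1.419 / 3.62 = 0.39.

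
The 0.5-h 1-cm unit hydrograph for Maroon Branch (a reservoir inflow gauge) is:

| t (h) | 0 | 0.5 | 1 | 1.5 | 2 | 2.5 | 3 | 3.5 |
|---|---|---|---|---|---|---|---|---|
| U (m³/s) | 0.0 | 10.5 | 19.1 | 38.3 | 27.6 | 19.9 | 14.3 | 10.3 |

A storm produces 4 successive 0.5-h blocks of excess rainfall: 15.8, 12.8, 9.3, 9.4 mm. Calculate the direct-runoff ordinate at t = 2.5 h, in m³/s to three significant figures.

By discrete convolution, Q_j = Σ (P_i / 10 mm) · U_{j−i}.
At t = 2.5 h (j=5): Q = (15.8/10)·19.9 + (12.8/10)·27.6 + (9.3/10)·38.3 + (9.4/10)·19.1 = 120 m³/s.

Q ≈ 120 m³/s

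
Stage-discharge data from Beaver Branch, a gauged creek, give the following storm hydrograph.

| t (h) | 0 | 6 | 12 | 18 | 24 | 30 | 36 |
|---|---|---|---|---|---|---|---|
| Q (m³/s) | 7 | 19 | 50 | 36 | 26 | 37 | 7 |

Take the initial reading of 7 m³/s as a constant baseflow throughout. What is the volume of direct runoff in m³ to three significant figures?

V ≈ 2.87 × 10^6 m³

Direct-runoff ordinates (Q − Q_b): 0.0, 12.0, 43.0, 29.0, 19.0, 30.0, 0.0 m³/s.
ΣQ_DR = 133.0 m³/s.
With Δt = 6 h = 21600 s, V = ΣQ_DR · Δt = 133.0 × 21600 = 2.87 × 10^6 m³.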